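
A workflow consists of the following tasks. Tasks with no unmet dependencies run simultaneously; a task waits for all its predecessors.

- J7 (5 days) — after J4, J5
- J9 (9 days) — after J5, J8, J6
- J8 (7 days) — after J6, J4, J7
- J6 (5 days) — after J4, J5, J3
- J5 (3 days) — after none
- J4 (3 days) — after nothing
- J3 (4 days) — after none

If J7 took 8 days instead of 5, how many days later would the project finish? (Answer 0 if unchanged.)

2

As given, the longest chain is J3→J6→J8→J9 = 4+5+7+9 = 25, so the finish is 25 days.
The longest path through J7 is only 24 days, so J7 has float 1.
The binding chain switches to J4→J7→J8→J9 = 3+8+7+9 = 27; finish 27 days.
Change in finish: 27 − 25 = +2 days.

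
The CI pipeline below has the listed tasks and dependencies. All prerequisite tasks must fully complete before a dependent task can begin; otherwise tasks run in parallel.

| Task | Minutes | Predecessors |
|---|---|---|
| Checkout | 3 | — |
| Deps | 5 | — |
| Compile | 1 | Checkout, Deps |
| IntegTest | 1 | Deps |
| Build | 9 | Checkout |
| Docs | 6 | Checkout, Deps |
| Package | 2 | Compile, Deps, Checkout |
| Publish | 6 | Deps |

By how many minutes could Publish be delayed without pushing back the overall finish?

Critical path: Checkout→Build = 3+9 = 12, so the finish is 12 minutes.
Publish finishes as early as 11 and must finish by 12.
So Publish can slip 12 − 11 = 1 minute.

1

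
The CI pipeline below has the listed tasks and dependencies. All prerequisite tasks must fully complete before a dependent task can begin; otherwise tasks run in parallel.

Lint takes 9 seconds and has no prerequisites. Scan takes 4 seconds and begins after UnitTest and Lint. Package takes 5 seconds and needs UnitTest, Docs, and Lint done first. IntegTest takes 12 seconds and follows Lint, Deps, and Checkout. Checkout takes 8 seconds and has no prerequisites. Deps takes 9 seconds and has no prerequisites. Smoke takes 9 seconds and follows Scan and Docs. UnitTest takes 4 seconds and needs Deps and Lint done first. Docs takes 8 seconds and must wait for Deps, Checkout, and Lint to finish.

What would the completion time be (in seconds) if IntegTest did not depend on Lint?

26

Before: longest chain Deps→UnitTest→Scan→Smoke = 9+4+4+9 = 26, finish 26.
Dropping Lint→IntegTest doesn't change IntegTest's earliest start (9); another predecessor still binds.
The longest chain is now Deps→UnitTest→Scan→Smoke = 9+4+4+9 = 26, so the CI pipeline takes 26 seconds.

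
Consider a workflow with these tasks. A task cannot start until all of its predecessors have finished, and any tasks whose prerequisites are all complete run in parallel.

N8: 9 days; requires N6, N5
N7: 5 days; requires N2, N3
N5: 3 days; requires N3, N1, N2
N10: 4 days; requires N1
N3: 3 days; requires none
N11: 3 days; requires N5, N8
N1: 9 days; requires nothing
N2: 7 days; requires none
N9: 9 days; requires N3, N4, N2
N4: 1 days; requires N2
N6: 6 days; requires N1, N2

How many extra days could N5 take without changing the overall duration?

Critical path: N1→N6→N8→N11 = 9+6+9+3 = 27, so the finish is 27 days.
The longest chain containing N5 totals 24 days.
So N5 can slip 15 − 12 = 3 days.

3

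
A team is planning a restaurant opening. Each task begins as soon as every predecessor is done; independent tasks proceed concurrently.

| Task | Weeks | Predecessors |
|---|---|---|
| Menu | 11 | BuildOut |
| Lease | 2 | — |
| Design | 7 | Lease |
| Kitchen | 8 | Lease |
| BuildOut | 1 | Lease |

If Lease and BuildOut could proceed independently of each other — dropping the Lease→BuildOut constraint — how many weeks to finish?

Original critical path: Lease→BuildOut→Menu = 2+1+11 = 14 ⇒ 14 weeks.
Without Lease→BuildOut, BuildOut's earliest start moves from 2 to 0.
After: BuildOut→Menu = 1+11 = 12 → 12 weeks.

12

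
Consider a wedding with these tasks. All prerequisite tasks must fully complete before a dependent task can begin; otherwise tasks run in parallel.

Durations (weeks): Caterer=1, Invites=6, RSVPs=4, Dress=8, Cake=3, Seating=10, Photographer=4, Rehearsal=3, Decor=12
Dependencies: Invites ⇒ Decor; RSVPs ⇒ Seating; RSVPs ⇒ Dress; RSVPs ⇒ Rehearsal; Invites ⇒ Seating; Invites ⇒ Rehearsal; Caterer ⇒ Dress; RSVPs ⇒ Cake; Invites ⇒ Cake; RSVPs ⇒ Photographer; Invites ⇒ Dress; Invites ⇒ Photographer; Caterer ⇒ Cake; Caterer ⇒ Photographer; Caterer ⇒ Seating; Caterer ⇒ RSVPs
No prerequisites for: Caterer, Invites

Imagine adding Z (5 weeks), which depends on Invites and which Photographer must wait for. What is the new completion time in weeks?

Originally the wedding takes 18 weeks.
With Z inserted, Photographer now waits for max(Invites, Caterer, RSVPs, Z).
New critical path: Invites→Decor = 6+12 = 18 ⇒ 18 weeks.

18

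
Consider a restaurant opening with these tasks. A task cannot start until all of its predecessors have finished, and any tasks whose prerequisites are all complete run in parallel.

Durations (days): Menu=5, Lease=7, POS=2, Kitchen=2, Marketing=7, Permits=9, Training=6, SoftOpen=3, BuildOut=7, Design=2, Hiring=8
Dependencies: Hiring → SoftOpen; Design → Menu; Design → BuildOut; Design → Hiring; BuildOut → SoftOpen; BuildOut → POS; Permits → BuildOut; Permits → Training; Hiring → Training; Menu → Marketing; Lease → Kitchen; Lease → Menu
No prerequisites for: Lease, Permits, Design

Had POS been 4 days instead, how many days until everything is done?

Critical path before the change: Lease→Menu→Marketing = 7+5+7 = 19 giving 19 days.
POS has 1 day of float (longest path through it is 18).
New critical path: Permits→BuildOut→POS = 9+7+4 = 20 ⇒ 20 days.

20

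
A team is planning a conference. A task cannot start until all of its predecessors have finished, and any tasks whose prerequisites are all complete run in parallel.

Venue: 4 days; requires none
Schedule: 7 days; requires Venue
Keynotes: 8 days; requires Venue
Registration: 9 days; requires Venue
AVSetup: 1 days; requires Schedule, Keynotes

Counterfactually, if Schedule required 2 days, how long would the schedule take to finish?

13

As given, the longest chain is Venue→Keynotes→AVSetup = 4+8+1 = 13, so the finish is 13 days.
Schedule has 1 day of float (longest path through it is 12).
That remains the longest chain; total 13 days.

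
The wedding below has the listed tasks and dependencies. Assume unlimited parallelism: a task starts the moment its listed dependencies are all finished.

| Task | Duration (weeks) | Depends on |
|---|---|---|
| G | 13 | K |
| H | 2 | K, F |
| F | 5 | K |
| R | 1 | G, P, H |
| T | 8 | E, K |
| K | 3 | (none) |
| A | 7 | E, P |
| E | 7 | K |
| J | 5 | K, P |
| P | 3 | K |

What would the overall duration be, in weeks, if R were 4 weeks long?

20

As given, the longest chain is K→E→T = 3+7+8 = 18, so the finish is 18 weeks.
R has 1 week of float (longest path through it is 17).
The binding chain switches to K→G→R = 3+13+4 = 20; finish 20 weeks.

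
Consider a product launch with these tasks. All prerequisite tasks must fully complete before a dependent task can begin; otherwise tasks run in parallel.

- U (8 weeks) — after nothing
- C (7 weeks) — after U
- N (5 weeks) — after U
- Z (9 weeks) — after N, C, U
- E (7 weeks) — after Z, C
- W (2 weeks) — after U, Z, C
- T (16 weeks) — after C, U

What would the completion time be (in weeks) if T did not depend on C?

31

With the dependency in place, U→C→Z→E = 8+7+9+7 = 31 sets the finish at 31 weeks.
Without C→T, T's earliest start moves from 15 to 8.
New critical path: U→C→Z→E = 8+7+9+7 = 31 ⇒ 31 weeks.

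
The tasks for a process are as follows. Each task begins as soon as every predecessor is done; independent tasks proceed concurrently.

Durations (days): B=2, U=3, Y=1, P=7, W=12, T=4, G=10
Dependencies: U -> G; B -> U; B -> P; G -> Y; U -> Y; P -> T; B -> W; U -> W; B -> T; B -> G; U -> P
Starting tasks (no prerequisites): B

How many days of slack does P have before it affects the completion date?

1

B→U→W = 2+3+12 = 17 sets the makespan at 17 days.
P finishes as early as 12 and must finish by 13.
Slack of P = 6 − 5 = 1 day.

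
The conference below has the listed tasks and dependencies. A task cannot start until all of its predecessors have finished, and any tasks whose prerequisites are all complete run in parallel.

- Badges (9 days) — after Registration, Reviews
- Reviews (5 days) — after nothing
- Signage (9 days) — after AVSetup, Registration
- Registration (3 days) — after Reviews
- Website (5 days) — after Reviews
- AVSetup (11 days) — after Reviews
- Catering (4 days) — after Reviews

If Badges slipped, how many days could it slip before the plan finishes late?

8

Critical path: Reviews→AVSetup→Signage = 5+11+9 = 25, so the finish is 25 days.
Badges finishes as early as 17 and must finish by 25.
So Badges can slip 25 − 17 = 8 days.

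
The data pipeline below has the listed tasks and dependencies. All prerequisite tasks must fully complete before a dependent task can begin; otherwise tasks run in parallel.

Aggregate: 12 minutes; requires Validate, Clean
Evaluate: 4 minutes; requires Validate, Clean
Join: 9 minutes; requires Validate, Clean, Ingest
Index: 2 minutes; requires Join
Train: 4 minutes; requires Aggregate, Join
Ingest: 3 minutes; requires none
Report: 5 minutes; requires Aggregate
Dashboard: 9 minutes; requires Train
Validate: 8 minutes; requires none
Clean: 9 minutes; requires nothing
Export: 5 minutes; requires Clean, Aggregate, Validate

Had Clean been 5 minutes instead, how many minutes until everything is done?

33

Actual critical path: Clean→Aggregate→Train→Dashboard = 9+12+4+9 = 34 ⇒ 34 minutes.
Since Clean is critical, the -4 change carries straight to that chain (now 30 minutes).
The binding chain switches to Validate→Aggregate→Train→Dashboard = 8+12+4+9 = 33; finish 33 minutes.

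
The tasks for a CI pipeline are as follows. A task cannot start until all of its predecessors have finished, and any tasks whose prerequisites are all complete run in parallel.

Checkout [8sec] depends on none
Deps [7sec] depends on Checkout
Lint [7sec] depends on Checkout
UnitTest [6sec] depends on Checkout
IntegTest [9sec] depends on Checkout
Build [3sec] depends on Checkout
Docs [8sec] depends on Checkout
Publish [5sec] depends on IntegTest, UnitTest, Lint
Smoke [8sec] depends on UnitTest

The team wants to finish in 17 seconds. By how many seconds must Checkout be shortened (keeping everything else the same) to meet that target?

5

Current finish: 22 seconds; target: 17.
Checkout is on every critical path, so each second cut from Checkout cuts the finish by one (this holds down to a finish of 15).
Need 22 − 17 = 5 seconds off Checkout → Checkout becomes 3 seconds, finish becomes 17.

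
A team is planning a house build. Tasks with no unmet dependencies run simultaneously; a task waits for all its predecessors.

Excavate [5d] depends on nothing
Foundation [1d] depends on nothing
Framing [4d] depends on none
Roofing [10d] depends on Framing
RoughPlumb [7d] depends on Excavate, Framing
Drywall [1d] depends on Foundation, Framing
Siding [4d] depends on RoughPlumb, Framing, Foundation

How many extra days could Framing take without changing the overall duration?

1

Excavate→RoughPlumb→Siding = 5+7+4 = 16 sets the makespan at 16 days.
The longest chain containing Framing totals 15 days.
So Framing can slip 5 − 4 = 1 day.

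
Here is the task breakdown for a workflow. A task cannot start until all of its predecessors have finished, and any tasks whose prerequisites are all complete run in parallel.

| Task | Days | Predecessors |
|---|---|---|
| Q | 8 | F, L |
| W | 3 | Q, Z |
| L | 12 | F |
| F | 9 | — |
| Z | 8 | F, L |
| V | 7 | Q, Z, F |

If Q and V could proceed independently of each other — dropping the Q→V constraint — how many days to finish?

Original critical path: F→L→Z→V = 9+12+8+7 = 36 ⇒ 36 days.
Dropping Q→V doesn't change V's earliest start (29); another predecessor still binds.
The longest chain is now F→L→Z→V = 9+12+8+7 = 36, so the plan takes 36 days.

36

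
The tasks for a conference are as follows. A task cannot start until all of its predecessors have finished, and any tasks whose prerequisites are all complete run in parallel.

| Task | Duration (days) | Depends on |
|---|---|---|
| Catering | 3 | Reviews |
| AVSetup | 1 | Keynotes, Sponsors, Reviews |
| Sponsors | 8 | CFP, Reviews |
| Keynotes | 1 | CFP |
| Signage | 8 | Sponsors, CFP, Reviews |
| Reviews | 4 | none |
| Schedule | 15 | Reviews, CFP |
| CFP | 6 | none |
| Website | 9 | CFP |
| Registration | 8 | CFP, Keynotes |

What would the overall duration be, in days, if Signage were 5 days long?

21

As given, the longest chain is CFP→Sponsors→Signage = 6+8+8 = 22, so the finish is 22 days.
Signage is on the critical path; changing it to 5 makes that path 19 days.
New critical path: CFP→Schedule = 6+15 = 21 ⇒ 21 days.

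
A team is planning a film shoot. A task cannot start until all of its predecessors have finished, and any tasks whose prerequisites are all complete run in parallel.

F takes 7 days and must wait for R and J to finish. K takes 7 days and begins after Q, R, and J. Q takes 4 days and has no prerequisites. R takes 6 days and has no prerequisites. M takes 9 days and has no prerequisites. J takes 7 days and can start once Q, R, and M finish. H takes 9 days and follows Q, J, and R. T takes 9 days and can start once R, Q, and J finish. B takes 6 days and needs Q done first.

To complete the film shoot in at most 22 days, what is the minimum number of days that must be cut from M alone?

3

Current finish: 25 days; target: 22.
M is on every critical path, so each day cut from M cuts the finish by one (this holds down to a finish of 22).
Need 25 − 22 = 3 days off M → M becomes 6 days, finish becomes 22.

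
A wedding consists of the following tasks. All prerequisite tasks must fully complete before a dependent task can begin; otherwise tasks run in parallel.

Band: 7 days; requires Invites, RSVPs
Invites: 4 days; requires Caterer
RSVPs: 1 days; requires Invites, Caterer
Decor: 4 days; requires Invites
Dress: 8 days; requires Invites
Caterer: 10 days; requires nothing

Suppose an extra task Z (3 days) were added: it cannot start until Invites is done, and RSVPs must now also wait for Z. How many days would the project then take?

Originally the project takes 22 days.
With Z inserted, RSVPs now waits for max(Invites, Caterer, Z).
New critical path: Caterer→Invites→Z→RSVPs→Band = 10+4+3+1+7 = 25 ⇒ 25 days.

25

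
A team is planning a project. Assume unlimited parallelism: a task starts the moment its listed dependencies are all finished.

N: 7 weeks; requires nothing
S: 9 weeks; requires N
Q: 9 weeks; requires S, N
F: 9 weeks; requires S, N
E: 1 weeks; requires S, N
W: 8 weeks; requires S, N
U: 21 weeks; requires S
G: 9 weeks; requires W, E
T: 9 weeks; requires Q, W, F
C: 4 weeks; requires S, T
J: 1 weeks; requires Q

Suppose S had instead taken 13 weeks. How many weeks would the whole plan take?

Actual critical path: N→S→Q→T→C = 7+9+9+9+4 = 38 ⇒ 38 weeks.
S lies on that path, so at 13 weeks the path becomes 42 weeks.
That remains the longest chain; total 42 weeks.

42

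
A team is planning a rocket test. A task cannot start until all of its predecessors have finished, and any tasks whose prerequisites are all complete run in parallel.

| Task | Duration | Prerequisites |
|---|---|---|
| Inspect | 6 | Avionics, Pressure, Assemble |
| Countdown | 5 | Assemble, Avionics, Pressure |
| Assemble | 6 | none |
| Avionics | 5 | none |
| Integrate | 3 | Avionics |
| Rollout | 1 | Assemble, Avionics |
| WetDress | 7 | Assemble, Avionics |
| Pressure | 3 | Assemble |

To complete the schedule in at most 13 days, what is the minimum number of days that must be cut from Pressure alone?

2

Current finish: 15 days; target: 13.
Pressure is on every critical path, so each day cut from Pressure cuts the finish by one (this holds down to a finish of 13).
Need 15 − 13 = 2 days off Pressure → Pressure becomes 1 day, finish becomes 13.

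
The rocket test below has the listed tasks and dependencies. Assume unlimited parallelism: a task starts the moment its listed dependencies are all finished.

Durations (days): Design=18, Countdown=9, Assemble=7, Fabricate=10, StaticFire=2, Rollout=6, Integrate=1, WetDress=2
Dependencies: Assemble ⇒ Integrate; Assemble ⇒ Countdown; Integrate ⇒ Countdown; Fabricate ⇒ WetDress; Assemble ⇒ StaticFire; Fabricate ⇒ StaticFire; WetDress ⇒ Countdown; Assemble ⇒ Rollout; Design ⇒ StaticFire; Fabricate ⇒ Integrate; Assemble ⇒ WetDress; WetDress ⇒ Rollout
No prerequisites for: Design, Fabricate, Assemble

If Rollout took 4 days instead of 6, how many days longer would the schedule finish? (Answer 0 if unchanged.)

Critical path before the change: Fabricate→WetDress→Countdown = 10+2+9 = 21 giving 21 days.
Rollout has 3 days of float (longest path through it is 18).
The critical path is still Fabricate→WetDress→Countdown; finish is now 21 days.
Change in finish: 21 − 21 = +0 days.

0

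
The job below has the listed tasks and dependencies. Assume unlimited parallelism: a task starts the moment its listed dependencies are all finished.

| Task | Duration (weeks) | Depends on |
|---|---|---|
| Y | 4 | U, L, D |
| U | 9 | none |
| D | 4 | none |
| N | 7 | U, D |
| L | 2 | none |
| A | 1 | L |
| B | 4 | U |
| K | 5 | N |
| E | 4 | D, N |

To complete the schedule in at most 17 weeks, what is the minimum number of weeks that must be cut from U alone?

4

Current finish: 21 weeks; target: 17.
U is on every critical path, so each week cut from U cuts the finish by one (this holds down to a finish of 16).
Need 21 − 17 = 4 weeks off U → U becomes 5 weeks, finish becomes 17.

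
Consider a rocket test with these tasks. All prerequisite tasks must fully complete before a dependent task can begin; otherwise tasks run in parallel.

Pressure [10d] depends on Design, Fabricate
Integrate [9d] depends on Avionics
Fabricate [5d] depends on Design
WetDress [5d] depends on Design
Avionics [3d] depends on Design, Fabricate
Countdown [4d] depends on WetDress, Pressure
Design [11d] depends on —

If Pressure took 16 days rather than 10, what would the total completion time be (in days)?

As given, the longest chain is Design→Fabricate→Pressure→Countdown = 11+5+10+4 = 30, so the finish is 30 days.
Pressure lies on that path, so at 16 days the path becomes 36 days.
The critical path is still Design→Fabricate→Pressure→Countdown; finish is now 36 days.

36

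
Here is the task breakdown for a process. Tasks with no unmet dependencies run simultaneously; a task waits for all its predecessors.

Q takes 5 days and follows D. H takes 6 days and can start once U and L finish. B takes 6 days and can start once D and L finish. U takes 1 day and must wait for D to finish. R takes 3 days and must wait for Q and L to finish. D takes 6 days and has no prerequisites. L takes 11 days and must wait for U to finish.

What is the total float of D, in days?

0

D→U→L→H = 6+1+11+6 = 24 sets the makespan at 24 days.
D finishes as early as 6 and must finish by 6.
Slack of D = 0 − 0 = 0 days.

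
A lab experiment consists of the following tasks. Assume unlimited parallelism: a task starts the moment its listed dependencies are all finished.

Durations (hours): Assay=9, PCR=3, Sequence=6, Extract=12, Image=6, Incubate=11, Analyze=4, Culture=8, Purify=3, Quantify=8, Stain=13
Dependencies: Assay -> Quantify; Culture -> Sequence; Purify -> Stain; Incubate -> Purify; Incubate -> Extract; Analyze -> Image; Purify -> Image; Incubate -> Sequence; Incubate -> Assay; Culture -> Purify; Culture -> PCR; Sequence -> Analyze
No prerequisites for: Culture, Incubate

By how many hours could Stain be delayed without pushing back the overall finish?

The longest chain is Incubate→Assay→Quantify = 11+9+8 = 28; overall finish 28 hours.
The longest chain containing Stain totals 27 hours.
Slack of Stain = 15 − 14 = 1 hour.

1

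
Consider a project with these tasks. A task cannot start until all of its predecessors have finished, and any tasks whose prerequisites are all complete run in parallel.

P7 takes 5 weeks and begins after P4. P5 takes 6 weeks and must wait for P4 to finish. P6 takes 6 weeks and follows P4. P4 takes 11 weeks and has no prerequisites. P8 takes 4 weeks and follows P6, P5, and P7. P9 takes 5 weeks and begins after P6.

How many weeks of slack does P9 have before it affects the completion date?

The longest chain is P4→P6→P9 = 11+6+5 = 22; overall finish 22 weeks.
Longest path through P9: 22 weeks (earliest finish 22, latest finish 22).
Float = 22 − 22 = 0.

0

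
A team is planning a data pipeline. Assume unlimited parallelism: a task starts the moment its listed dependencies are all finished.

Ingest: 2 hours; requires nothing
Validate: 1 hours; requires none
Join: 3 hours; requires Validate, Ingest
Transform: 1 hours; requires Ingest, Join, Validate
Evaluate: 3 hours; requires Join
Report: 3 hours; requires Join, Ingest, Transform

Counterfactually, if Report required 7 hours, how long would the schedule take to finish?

Baseline: Ingest→Join→Transform→Report = 2+3+1+3 = 9 → 9 hours.
Report lies on that path, so at 7 hours the path becomes 13 hours.
The critical path is still Ingest→Join→Transform→Report; finish is now 13 hours.

13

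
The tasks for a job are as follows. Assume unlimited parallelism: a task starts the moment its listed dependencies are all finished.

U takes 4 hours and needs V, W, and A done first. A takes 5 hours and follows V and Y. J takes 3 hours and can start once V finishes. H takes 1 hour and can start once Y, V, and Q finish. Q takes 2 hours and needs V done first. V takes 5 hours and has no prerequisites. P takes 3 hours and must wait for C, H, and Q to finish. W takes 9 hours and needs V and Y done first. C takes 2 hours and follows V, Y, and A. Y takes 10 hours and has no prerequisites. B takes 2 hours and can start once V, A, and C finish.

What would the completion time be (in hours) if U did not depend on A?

With the dependency in place, Y→W→U = 10+9+4 = 23 sets the finish at 23 hours.
Dropping A→U doesn't change U's earliest start (19); another predecessor still binds.
The longest chain is now Y→W→U = 10+9+4 = 23, so the job takes 23 hours.

23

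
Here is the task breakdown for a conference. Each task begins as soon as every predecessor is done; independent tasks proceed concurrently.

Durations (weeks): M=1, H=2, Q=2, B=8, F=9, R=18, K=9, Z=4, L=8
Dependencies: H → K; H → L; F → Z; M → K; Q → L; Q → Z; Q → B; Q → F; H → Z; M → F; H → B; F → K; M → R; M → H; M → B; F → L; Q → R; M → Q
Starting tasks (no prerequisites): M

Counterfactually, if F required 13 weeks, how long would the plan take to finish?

25

Actual critical path: M→Q→F→K = 1+2+9+9 = 21 ⇒ 21 weeks.
F is on the critical path; changing it to 13 makes that path 25 weeks.
No other chain overtakes it, so the finish is 25 weeks.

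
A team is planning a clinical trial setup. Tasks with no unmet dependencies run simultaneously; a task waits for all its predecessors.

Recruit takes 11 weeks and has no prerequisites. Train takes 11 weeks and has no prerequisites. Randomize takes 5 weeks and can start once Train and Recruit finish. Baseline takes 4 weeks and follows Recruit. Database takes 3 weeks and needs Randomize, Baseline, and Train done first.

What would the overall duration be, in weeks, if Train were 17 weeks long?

25

As given, the longest chain is Train→Randomize→Database = 11+5+3 = 19, so the finish is 19 weeks.
Train lies on that path, so at 17 weeks the path becomes 25 weeks.
No other chain overtakes it, so the finish is 25 weeks.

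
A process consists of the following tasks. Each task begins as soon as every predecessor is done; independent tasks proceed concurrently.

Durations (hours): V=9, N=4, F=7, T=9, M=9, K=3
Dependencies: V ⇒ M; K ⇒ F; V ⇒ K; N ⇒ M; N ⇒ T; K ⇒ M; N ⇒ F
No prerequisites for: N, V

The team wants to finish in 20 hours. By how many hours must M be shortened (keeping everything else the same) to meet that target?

1

Current finish: 21 hours; target: 20.
M is on every critical path, so each hour cut from M cuts the finish by one (this holds down to a finish of 19).
Need 21 − 20 = 1 hour off M → M becomes 8 hours, finish becomes 20.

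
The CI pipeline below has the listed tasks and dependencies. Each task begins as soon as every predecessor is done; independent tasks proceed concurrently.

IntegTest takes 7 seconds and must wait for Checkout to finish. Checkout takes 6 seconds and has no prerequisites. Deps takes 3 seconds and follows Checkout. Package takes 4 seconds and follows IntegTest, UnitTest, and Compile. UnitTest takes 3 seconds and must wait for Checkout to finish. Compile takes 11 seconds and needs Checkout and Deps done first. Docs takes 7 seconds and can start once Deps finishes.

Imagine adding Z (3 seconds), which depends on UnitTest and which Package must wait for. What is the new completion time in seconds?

24

Originally the schedule takes 24 seconds.
With Z inserted, Package now waits for max(IntegTest, UnitTest, Compile, Z).
New critical path: Checkout→Deps→Compile→Package = 6+3+11+4 = 24 ⇒ 24 seconds.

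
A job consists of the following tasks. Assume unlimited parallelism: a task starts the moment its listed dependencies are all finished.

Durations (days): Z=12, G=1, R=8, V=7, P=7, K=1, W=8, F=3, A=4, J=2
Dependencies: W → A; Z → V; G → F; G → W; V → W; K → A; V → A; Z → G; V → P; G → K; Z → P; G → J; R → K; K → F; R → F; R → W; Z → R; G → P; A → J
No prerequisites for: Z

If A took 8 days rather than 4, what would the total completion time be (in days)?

38

As given, the longest chain is Z→R→W→A→J = 12+8+8+4+2 = 34, so the finish is 34 days.
A lies on that path, so at 8 days the path becomes 38 days.
The critical path is still Z→R→W→A→J; finish is now 38 days.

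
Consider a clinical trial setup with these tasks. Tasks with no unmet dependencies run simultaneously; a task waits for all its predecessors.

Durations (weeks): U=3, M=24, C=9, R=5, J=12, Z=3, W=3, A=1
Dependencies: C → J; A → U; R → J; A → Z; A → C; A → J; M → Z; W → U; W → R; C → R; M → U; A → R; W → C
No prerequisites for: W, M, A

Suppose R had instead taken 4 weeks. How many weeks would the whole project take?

The binding path is W→C→R→J = 3+9+5+12 = 29; finish at 29 weeks.
R lies on that path, so at 4 weeks the path becomes 28 weeks.
That remains the longest chain; total 28 weeks.

28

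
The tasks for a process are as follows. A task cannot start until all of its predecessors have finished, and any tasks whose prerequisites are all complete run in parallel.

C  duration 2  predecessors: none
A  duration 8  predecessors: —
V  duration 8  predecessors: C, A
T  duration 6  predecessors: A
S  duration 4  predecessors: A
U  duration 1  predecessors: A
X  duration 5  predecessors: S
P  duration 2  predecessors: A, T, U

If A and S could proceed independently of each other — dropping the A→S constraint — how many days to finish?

16

Original critical path: A→S→X = 8+4+5 = 17 ⇒ 17 days.
Without A→S, S's earliest start moves from 8 to 0.
New critical path: A→V = 8+8 = 16 ⇒ 16 days.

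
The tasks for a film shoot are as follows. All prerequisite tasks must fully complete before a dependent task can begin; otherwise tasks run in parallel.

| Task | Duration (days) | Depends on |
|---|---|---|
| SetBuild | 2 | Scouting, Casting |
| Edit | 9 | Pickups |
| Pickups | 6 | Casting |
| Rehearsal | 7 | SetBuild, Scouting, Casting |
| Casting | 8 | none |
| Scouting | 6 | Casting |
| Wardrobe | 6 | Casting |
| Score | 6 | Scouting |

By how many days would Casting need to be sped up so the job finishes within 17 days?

Current finish: 23 days; target: 17.
Casting is on every critical path, so each day cut from Casting cuts the finish by one (this holds down to a finish of 16).
Need 23 − 17 = 6 days off Casting → Casting becomes 2 days, finish becomes 17.

6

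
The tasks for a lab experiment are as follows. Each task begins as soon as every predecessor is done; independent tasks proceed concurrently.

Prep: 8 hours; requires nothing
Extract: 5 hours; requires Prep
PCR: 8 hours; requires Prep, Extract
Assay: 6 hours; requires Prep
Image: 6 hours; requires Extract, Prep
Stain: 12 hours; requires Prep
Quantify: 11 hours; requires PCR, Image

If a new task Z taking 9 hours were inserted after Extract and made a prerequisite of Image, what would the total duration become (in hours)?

Originally the job takes 32 hours.
With Z inserted, Image now waits for max(Extract, Prep, Z).
New critical path: Prep→Extract→Z→Image→Quantify = 8+5+9+6+11 = 39 ⇒ 39 hours.

39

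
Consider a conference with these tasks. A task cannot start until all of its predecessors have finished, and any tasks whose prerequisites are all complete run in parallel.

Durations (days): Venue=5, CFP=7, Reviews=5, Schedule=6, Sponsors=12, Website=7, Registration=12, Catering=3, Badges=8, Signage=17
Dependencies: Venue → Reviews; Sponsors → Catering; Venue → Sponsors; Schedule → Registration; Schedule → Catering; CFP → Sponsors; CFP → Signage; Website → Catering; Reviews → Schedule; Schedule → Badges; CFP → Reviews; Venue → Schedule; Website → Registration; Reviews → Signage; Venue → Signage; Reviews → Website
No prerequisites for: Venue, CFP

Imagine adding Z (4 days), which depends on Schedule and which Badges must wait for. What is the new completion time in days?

31

Originally the project takes 31 days.
With Z inserted, Badges now waits for max(Schedule, Z).
New critical path: CFP→Reviews→Website→Registration = 7+5+7+12 = 31 ⇒ 31 days.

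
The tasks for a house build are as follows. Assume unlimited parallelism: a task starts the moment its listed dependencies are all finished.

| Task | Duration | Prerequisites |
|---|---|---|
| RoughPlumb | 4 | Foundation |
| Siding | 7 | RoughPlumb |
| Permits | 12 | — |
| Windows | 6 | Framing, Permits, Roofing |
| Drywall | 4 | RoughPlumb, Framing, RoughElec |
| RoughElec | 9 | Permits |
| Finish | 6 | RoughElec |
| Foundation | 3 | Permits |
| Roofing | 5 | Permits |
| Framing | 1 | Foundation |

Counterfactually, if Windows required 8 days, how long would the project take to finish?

27

Critical path before the change: Permits→RoughElec→Finish = 12+9+6 = 27 giving 27 days.
Windows is off the critical path — its longest chain is 23 days, giving 4 of slack.
That remains the longest chain; total 27 days.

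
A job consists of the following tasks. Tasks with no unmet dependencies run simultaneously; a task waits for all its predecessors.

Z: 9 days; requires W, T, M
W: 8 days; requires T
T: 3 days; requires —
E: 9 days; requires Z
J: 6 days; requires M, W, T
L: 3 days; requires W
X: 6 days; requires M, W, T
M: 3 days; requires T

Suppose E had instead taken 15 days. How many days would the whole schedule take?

Actual critical path: T→W→Z→E = 3+8+9+9 = 29 ⇒ 29 days.
E is on the critical path; changing it to 15 makes that path 35 days.
That remains the longest chain; total 35 days.

35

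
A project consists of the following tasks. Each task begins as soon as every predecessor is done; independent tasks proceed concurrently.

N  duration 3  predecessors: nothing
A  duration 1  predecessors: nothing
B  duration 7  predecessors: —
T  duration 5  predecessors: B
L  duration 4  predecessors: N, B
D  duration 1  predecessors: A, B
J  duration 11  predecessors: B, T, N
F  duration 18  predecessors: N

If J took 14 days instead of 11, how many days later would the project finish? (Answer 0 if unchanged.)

Actual critical path: B→T→J = 7+5+11 = 23 ⇒ 23 days.
Since J is critical, the +3 change carries straight to that chain (now 26 days).
The critical path is still B→T→J; finish is now 26 days.
Change in finish: 26 − 23 = +3 days.

3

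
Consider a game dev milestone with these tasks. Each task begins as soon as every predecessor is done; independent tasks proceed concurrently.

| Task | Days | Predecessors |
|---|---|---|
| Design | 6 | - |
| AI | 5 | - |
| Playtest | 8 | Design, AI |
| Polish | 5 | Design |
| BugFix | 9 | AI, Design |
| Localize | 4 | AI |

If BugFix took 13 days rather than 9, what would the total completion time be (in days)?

19

Actual critical path: Design→BugFix = 6+9 = 15 ⇒ 15 days.
BugFix is on the critical path; changing it to 13 makes that path 19 days.
That remains the longest chain; total 19 days.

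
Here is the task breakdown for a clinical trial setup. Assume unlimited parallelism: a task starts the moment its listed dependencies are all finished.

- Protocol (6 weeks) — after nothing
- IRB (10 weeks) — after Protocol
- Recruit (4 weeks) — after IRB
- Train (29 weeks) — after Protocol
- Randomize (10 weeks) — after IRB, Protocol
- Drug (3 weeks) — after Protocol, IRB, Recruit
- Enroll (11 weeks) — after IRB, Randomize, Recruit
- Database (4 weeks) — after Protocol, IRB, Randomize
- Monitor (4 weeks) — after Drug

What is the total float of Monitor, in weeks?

10

Protocol→IRB→Randomize→Enroll = 6+10+10+11 = 37 sets the makespan at 37 weeks.
Monitor finishes as early as 27 and must finish by 37.
Slack of Monitor = 33 − 23 = 10 weeks.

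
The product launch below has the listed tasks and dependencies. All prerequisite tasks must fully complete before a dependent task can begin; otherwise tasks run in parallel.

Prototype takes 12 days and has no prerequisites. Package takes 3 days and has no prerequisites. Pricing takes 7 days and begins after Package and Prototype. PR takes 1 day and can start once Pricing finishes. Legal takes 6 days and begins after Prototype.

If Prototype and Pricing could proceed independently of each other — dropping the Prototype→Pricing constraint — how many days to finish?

18

Before: longest chain Prototype→Pricing→PR = 12+7+1 = 20, finish 20.
Without Prototype→Pricing, Pricing's earliest start moves from 12 to 3.
The longest chain is now Prototype→Legal = 12+6 = 18, so the project takes 18 days.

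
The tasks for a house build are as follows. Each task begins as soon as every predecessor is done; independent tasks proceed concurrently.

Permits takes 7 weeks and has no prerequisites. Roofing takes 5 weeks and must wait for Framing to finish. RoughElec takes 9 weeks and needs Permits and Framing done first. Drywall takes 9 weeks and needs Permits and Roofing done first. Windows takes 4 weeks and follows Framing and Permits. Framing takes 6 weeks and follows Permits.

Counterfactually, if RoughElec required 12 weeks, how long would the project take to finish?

27

The binding path is Permits→Framing→Roofing→Drywall = 7+6+5+9 = 27; finish at 27 weeks.
The longest path through RoughElec is only 22 weeks, so RoughElec has float 5.
The critical path is still Permits→Framing→Roofing→Drywall; finish is now 27 weeks.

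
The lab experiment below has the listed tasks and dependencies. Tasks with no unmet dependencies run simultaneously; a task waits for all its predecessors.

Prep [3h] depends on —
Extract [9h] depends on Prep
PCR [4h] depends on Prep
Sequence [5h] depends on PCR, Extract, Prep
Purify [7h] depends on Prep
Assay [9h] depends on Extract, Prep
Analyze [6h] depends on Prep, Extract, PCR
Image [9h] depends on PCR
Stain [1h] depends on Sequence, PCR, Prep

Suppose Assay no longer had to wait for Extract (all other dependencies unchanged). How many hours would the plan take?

18

Original critical path: Prep→Extract→Assay = 3+9+9 = 21 ⇒ 21 hours.
Without Extract→Assay, Assay's earliest start moves from 12 to 3.
New critical path: Prep→Extract→Sequence→Stain = 3+9+5+1 = 18 ⇒ 18 hours.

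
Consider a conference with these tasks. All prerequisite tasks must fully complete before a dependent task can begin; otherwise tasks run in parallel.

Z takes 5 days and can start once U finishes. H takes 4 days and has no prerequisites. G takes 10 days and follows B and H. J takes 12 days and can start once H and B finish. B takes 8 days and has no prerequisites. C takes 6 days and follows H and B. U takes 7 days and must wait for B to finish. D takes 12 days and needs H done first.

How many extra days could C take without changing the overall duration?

6

Critical path: B→J = 8+12 = 20, so the finish is 20 days.
C finishes as early as 14 and must finish by 20.
Slack of C = 14 − 8 = 6 days.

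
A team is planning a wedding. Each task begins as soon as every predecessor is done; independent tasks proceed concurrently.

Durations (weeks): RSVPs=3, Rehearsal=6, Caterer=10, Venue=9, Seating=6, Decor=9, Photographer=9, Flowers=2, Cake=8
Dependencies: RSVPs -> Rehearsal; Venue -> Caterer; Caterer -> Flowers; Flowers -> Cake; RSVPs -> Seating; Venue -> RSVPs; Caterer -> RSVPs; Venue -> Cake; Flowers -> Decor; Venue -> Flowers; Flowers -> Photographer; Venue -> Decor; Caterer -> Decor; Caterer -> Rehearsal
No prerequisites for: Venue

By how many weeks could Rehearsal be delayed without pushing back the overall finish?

2

The longest chain is Venue→Caterer→Flowers→Photographer = 9+10+2+9 = 30; overall finish 30 weeks.
Rehearsal finishes as early as 28 and must finish by 30.
Float = 30 − 28 = 2.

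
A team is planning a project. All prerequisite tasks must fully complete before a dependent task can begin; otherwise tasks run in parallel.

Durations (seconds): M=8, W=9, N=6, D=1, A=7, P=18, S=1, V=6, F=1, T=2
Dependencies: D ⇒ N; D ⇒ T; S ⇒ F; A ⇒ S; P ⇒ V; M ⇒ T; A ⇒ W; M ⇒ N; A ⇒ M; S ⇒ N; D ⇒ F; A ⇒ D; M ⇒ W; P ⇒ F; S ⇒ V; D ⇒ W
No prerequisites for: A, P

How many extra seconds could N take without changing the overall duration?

The longest chain is A→M→W = 7+8+9 = 24; overall finish 24 seconds.
The longest chain containing N totals 21 seconds.
Slack of N = 18 − 15 = 3 seconds.

3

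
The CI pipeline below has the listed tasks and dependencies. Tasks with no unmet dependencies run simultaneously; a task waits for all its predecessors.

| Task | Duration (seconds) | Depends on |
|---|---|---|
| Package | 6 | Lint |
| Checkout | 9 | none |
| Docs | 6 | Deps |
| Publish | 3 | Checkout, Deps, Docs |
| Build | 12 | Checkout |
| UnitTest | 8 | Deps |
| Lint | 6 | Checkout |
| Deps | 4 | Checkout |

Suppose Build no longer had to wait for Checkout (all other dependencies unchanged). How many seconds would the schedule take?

22

With the dependency in place, Checkout→Deps→Docs→Publish = 9+4+6+3 = 22 sets the finish at 22 seconds.
Without Checkout→Build, Build's earliest start moves from 9 to 0.
The longest chain is now Checkout→Deps→Docs→Publish = 9+4+6+3 = 22, so the schedule takes 22 seconds.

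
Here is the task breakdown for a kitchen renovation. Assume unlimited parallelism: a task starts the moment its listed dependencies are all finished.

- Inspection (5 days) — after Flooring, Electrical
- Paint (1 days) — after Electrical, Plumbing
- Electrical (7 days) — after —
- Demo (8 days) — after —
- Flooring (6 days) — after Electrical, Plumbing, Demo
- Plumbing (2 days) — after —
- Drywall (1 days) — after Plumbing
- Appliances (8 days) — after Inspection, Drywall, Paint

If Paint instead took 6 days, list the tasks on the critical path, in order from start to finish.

Demo, Flooring, Inspection, Appliances

As given, the longest chain is Demo→Flooring→Inspection→Appliances = 8+6+5+8 = 27, so the finish is 27 days.
Paint has 11 days of float (longest path through it is 16).
The critical path is still Demo→Flooring→Inspection→Appliances; finish is now 27 days.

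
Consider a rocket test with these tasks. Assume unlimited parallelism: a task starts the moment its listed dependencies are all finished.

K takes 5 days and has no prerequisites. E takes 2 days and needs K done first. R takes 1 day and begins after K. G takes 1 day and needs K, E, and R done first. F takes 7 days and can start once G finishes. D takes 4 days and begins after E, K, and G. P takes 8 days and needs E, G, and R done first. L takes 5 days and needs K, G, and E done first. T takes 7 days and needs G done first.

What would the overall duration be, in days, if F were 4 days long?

Baseline: K→E→G→P = 5+2+1+8 = 16 → 16 days.
F has 1 day of float (longest path through it is 15).
The critical path is still K→E→G→P; finish is now 16 days.

16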